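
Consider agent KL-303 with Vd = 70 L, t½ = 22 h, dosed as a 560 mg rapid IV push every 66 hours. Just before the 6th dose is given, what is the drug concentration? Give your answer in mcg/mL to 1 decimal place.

1.1 mcg/mL

f = (1/2)^(τ/t½) = (1/2)^(66/22) ≈ 0.1250.
C₀ = D/Vd = 560/70 ≈ 8.000 mcg/mL.
Before the 6th dose, 5 doses have been given. Superposition: Cmin = C₀·(f + f² + … + f^5).
≈ 8.000 × (0.1250 + 0.0156 + 0.0020 + 0.0002 + 0.0000) ≈ 8.000 × 0.1428 ≈ 1.142 mcg/mL.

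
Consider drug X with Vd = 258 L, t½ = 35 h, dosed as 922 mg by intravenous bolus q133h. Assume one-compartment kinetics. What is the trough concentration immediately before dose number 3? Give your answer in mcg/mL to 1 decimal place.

f = (1/2)^(τ/t½) = (1/2)^(133/35) ≈ 0.0718.
C₀ = D/Vd = 922/258 ≈ 3.574 mcg/mL.
Before the 3rd dose, 2 doses have been given. Superposition: Cmin = C₀·(f + f²).
≈ 3.574 × (0.0718 + 0.0052) ≈ 3.574 × 0.0770 ≈ 0.275 mcg/mL.

0.3 mcg/mL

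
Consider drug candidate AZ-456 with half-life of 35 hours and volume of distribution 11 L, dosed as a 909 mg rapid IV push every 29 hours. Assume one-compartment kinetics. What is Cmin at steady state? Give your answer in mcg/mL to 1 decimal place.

106.5 mcg/mL

τ/t½ = 29/35 ≈ 0.82857, so fraction remaining f = (1/2)^(29/35) ≈ 0.5631.
Single-dose peak C₀ = D/Vd = 909/11 ≈ 82.636 mcg/mL.
Steady-state trough Cmin,ss = C₀·f/(1−f) ≈ 82.636 × 0.5631/0.4369 ≈ 106.506 mcg/mL.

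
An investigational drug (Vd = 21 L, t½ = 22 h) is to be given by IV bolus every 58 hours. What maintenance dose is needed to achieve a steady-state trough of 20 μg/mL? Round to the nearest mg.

τ/t½ = 58/22 ≈ 2.6364, so f = (1/2)^(58/22) ≈ 0.160833.
Cmin,ss = (D/Vd)·f/(1−f), so D = Cmin,ss·Vd·(1−f)/f.
D = 20 × 21 × (1−f)/f ≈ 20 × 21 × 5.21763 ≈ 2191.40 mg.

2191 mg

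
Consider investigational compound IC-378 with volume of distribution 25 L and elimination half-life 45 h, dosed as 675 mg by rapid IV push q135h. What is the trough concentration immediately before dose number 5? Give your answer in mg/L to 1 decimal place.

f = (1/2)^(τ/t½) = (1/2)^(135/45) ≈ 0.1250.
C₀ = D/Vd = 675/25 ≈ 27.000 mg/L.
Before the 5th dose, 4 doses have been given. Superposition: Cmin = C₀·(f + f² + … + f^4).
≈ 27.000 × (0.1250 + 0.0156 + 0.0020 + 0.0002) ≈ 27.000 × 0.1428 ≈ 3.856 mg/L.

3.9 mg/L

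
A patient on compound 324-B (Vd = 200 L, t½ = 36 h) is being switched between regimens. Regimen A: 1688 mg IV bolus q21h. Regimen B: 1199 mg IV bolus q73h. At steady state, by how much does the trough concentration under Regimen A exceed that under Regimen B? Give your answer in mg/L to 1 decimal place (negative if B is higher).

Regimen A: f = (1/2)^(21/36) ≈ 0.6674; Cmin,ss = (1688/200)·f/(1−f) ≈ 16.936 mg/L.
Regimen B: f = (1/2)^(73/36) ≈ 0.2452; Cmin,ss = (1199/200)·f/(1−f) ≈ 1.948 mg/L.
Difference ≈ 16.936 − 1.948 ≈ 14.988 mg/L.

15.0 mg/L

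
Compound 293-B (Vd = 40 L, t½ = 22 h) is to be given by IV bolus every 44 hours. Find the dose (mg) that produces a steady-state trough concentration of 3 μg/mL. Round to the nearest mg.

360 mg

τ/t½ = 44/22 ≈ 2, so f = (1/2)^(44/22) ≈ 0.250000.
Cmin,ss = (D/Vd)·f/(1−f), so D = Cmin,ss·Vd·(1−f)/f.
D = 3 × 40 × (1−f)/f ≈ 3 × 40 × 3.00000 ≈ 360.00 mg.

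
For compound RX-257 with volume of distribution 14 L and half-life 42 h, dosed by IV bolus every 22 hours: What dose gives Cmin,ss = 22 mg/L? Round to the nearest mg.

135 mg

τ/t½ = 22/42 ≈ 0.52381, so f = (1/2)^(22/42) ≈ 0.695533.
Cmin,ss = (D/Vd)·f/(1−f), so D = Cmin,ss·Vd·(1−f)/f.
D = 22 × 14 × (1−f)/f ≈ 22 × 14 × 0.43775 ≈ 134.83 mg.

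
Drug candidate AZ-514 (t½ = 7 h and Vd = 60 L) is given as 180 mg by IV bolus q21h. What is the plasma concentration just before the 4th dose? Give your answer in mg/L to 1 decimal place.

0.4 mg/L

f = (1/2)^(τ/t½) = (1/2)^(21/7) ≈ 0.1250.
C₀ = D/Vd = 180/60 ≈ 3.000 mg/L.
Before the 4th dose, 3 doses have been given. Superposition: Cmin = C₀·(f + f² + … + f^3).
≈ 3.000 × (0.1250 + 0.0156 + 0.0020) ≈ 3.000 × 0.1426 ≈ 0.428 mg/L.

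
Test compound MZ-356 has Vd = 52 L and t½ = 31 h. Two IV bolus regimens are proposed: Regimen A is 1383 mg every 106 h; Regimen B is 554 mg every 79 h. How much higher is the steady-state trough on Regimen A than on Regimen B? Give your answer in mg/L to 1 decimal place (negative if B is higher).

0.5 mg/L

Regimen A: f = (1/2)^(106/31) ≈ 0.0935; Cmin,ss = (1383/52)·f/(1−f) ≈ 2.743 mg/L.
Regimen B: f = (1/2)^(79/31) ≈ 0.1709; Cmin,ss = (554/52)·f/(1−f) ≈ 2.196 mg/L.
Difference ≈ 2.743 − 2.196 ≈ 0.547 mg/L.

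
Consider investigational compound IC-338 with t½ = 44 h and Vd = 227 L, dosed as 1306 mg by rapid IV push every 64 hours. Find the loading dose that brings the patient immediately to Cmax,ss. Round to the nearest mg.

f = (1/2)^(64/44) ≈ 0.364870; accumulation ratio R = 1/(1−f) ≈ 1.57448.
Loading dose to hit Cmax,ss on first dose: D_load = D_maint·R ≈ 1306 × 1.57448 ≈ 2056.27 mg.

2056 mg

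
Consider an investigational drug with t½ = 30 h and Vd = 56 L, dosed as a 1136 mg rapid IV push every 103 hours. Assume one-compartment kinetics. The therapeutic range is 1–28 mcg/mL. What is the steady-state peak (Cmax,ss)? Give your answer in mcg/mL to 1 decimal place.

22.4 mcg/mL

Over one 103-h interval, 103/30 ≈ 3.4333 half-lives elapse, leaving f ≈ 0.0926 of each dose.
Accumulation ratio R = 1/(1 − f) ≈ 1/0.9074 ≈ 1.1020.
Each bolus raises the concentration by D/Vd = 1136/56 ≈ 20.286 mcg/mL.
Steady-state peak Cmax,ss = C₀·R ≈ 20.286 × 1.1020 ≈ 22.355 mcg/mL.
Peak 22.4 mcg/mL vs MTC 28 mcg/mL: below toxic threshold.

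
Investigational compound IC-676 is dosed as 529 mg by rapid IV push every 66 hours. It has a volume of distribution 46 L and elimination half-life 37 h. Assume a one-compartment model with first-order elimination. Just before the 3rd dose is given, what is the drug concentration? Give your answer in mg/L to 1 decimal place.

4.3 mg/L

f = (1/2)^(τ/t½) = (1/2)^(66/37) ≈ 0.2904.
C₀ = D/Vd = 529/46 ≈ 11.500 mg/L.
Before the 3rd dose, 2 doses have been given. Superposition: Cmin = C₀·(f + f²).
≈ 11.500 × (0.2904 + 0.0843) ≈ 11.500 × 0.3747 ≈ 4.309 mg/L.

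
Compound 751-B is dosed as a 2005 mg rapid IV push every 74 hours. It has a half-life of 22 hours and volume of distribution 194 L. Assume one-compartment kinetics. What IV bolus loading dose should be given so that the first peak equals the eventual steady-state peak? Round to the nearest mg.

f = (1/2)^(74/22) ≈ 0.097150; accumulation ratio R = 1/(1−f) ≈ 1.10760.
Loading dose to hit Cmax,ss on first dose: D_load = D_maint·R ≈ 2005 × 1.10760 ≈ 2220.74 mg.

2221 mg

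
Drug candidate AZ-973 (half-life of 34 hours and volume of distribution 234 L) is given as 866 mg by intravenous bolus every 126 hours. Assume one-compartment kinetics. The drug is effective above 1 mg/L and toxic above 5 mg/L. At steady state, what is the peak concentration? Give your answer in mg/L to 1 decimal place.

4.0 mg/L

Over one 126-h interval, 126/34 ≈ 3.7059 half-lives elapse, leaving f ≈ 0.0766 of each dose.
Accumulation ratio R = 1/(1 − f) ≈ 1/0.9234 ≈ 1.0830.
Single-dose peak C₀ = D/Vd = 866/234 ≈ 3.701 mg/L.
Steady-state peak Cmax,ss = C₀·R ≈ 3.701 × 1.0830 ≈ 4.008 mg/L.
Peak 4.0 mg/L vs MTC 5 mg/L: below toxic threshold.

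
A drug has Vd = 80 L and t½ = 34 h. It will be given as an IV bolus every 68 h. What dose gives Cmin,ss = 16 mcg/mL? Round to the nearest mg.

τ/t½ = 68/34 ≈ 2, so f = (1/2)^(68/34) ≈ 0.250000.
Cmin,ss = (D/Vd)·f/(1−f), so D = Cmin,ss·Vd·(1−f)/f.
D = 16 × 80 × (1−f)/f ≈ 16 × 80 × 3.00000 ≈ 3840.00 mg.

3840 mg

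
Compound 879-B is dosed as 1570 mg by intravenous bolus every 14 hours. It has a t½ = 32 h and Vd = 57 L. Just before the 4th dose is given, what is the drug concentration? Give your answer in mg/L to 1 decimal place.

46.4 mg/L

f = (1/2)^(τ/t½) = (1/2)^(14/32) ≈ 0.7384.
C₀ = D/Vd = 1570/57 ≈ 27.544 mg/L.
Before the 4th dose, 3 doses have been given. Superposition: Cmin = C₀·(f + f² + … + f^3).
≈ 27.544 × (0.7384 + 0.5452 + 0.4026) ≈ 27.544 × 1.6862 ≈ 46.445 mg/L.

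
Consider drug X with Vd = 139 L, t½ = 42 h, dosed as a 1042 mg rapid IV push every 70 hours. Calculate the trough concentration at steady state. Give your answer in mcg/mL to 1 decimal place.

τ/t½ = 70/42 ≈ 1.6667, so fraction remaining f = (1/2)^(70/42) ≈ 0.3150.
At steady state, accumulation factor R = 1/(1 − e^(−kτ)) ≈ 1.4599.
Each bolus raises the concentration by D/Vd = 1042/139 ≈ 7.496 mcg/mL.
Steady-state peak Cmax,ss = C₀·R ≈ 7.496 × 1.4599 ≈ 10.943 mcg/mL.
One interval later, Cmin,ss = Cmax,ss·e^(−kτ) ≈ 10.943 × 0.3150 ≈ 3.447 mcg/mL.

3.4 mcg/mL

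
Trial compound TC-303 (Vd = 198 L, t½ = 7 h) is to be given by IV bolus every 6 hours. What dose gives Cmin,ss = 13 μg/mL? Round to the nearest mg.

2089 mg

τ/t½ = 6/7 ≈ 0.85714, so f = (1/2)^(6/7) ≈ 0.552045.
Cmin,ss = (D/Vd)·f/(1−f), so D = Cmin,ss·Vd·(1−f)/f.
D = 13 × 198 × (1−f)/f ≈ 13 × 198 × 0.81145 ≈ 2088.67 mg.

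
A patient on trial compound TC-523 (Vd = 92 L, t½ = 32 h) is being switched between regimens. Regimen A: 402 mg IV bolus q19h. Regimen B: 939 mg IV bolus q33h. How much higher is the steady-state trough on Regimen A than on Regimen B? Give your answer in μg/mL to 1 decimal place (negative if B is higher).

-1.2 μg/mL

Regimen A: f = (1/2)^(19/32) ≈ 0.6626; Cmin,ss = (402/92)·f/(1−f) ≈ 8.581 μg/mL.
Regimen B: f = (1/2)^(33/32) ≈ 0.4893; Cmin,ss = (939/92)·f/(1−f) ≈ 9.779 μg/mL.
Difference ≈ 8.581 − 9.779 ≈ -1.198 μg/mL.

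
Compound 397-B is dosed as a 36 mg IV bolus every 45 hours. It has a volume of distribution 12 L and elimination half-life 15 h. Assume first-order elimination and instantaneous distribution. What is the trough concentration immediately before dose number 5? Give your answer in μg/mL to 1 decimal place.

f = (1/2)^(τ/t½) = (1/2)^(45/15) ≈ 0.1250.
C₀ = D/Vd = 36/12 ≈ 3.000 μg/mL.
Before the 5th dose, 4 doses have been given. Superposition: Cmin = C₀·(f + f² + … + f^4).
≈ 3.000 × (0.1250 + 0.0156 + 0.0020 + 0.0002) ≈ 3.000 × 0.1428 ≈ 0.428 μg/mL.

0.4 μg/mL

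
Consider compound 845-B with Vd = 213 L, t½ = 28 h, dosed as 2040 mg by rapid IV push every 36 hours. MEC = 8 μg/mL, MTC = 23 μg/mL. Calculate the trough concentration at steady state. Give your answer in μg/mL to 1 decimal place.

τ/t½ = 36/28 ≈ 1.2857, so fraction remaining f = (1/2)^(36/28) ≈ 0.4102.
Accumulation ratio R = 1/(1 − f) ≈ 1/0.5898 ≈ 1.6955.
Each bolus raises the concentration by D/Vd = 2040/213 ≈ 9.577 μg/mL.
Cmax,ss = C₀/(1 − f) ≈ 9.577/0.5898 ≈ 16.238 μg/mL.
One interval later, Cmin,ss = Cmax,ss·e^(−kτ) ≈ 16.238 × 0.4102 ≈ 6.661 μg/mL.
Trough 6.7 μg/mL vs MEC 8 μg/mL: subtherapeutic.

6.7 μg/mL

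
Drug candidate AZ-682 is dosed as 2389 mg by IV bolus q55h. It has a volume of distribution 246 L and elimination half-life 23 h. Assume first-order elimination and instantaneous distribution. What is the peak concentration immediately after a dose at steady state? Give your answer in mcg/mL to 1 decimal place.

12.0 mcg/mL

Over one 55-h interval, 55/23 ≈ 2.3913 half-lives elapse, leaving f ≈ 0.1906 of each dose.
At steady state, accumulation factor R = 1/(1 − e^(−kτ)) ≈ 1.2355.
Single-dose peak C₀ = D/Vd = 2389/246 ≈ 9.711 mcg/mL.
Steady-state peak Cmax,ss = C₀·R ≈ 9.711 × 1.2355 ≈ 11.998 mcg/mL.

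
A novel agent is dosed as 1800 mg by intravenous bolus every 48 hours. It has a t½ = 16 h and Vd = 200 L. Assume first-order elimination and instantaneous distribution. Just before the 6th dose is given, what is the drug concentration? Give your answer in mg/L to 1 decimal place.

f = (1/2)^(τ/t½) = (1/2)^(48/16) ≈ 0.1250.
C₀ = D/Vd = 1800/200 ≈ 9.000 mg/L.
Before the 6th dose, 5 doses have been given. Superposition: Cmin = C₀·(f + f² + … + f^5).
≈ 9.000 × (0.1250 + 0.0156 + 0.0020 + 0.0002 + 0.0000) ≈ 9.000 × 0.1428 ≈ 1.285 mg/L.

1.3 mg/L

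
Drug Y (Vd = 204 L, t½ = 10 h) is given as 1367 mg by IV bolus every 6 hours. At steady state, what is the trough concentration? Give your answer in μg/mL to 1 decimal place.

τ/t½ = 6/10 ≈ 0.6, so fraction remaining f = (1/2)^(6/10) ≈ 0.6598.
Accumulation ratio R = 1/(1 − f) ≈ 1/0.3402 ≈ 2.9394.
Each bolus raises the concentration by D/Vd = 1367/204 ≈ 6.701 μg/mL.
Steady-state peak Cmax,ss = C₀·R ≈ 6.701 × 2.9394 ≈ 19.697 μg/mL.
Steady-state trough Cmin,ss = Cmax,ss·f ≈ 19.697 × 0.6598 ≈ 12.996 μg/mL.

13.0 μg/mL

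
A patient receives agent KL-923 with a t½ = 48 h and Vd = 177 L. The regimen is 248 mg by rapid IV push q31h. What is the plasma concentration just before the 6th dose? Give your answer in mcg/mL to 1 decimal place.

2.2 mcg/mL

f = (1/2)^(τ/t½) = (1/2)^(31/48) ≈ 0.6391.
C₀ = D/Vd = 248/177 ≈ 1.401 mcg/mL.
Before the 6th dose, 5 doses have been given. Superposition: Cmin = C₀·(f + f² + … + f^5).
≈ 1.401 × (0.6391 + 0.4084 + 0.2610 + 0.1668 + 0.1066) ≈ 1.401 × 1.5819 ≈ 2.216 mcg/mL.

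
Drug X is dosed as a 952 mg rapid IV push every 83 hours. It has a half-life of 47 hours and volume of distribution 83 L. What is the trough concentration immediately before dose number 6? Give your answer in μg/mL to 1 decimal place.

4.8 μg/mL

f = (1/2)^(τ/t½) = (1/2)^(83/47) ≈ 0.2940.
C₀ = D/Vd = 952/83 ≈ 11.470 μg/mL.
Before the 6th dose, 5 doses have been given. Superposition: Cmin = C₀·(f + f² + … + f^5).
≈ 11.470 × (0.2940 + 0.0864 + 0.0254 + 0.0075 + 0.0022) ≈ 11.470 × 0.4155 ≈ 4.766 μg/mL.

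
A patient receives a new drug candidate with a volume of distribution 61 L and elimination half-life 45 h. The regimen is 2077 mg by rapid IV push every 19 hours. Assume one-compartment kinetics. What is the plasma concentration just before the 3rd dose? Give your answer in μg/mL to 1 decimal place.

f = (1/2)^(τ/t½) = (1/2)^(19/45) ≈ 0.7463.
C₀ = D/Vd = 2077/61 ≈ 34.049 μg/mL.
Before the 3rd dose, 2 doses have been given. Superposition: Cmin = C₀·(f + f²).
≈ 34.049 × (0.7463 + 0.5570) ≈ 34.049 × 1.3033 ≈ 44.376 μg/mL.

44.4 μg/mL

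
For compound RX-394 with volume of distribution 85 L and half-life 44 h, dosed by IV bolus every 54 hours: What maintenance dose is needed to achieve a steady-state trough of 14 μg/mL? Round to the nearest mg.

τ/t½ = 54/44 ≈ 1.2273, so f = (1/2)^(54/44) ≈ 0.427124.
Cmin,ss = (D/Vd)·f/(1−f), so D = Cmin,ss·Vd·(1−f)/f.
D = 14 × 85 × (1−f)/f ≈ 14 × 85 × 1.34124 ≈ 1596.08 mg.

1596 mg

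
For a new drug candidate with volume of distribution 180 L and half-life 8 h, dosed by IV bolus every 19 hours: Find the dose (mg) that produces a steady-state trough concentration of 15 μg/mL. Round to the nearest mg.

τ/t½ = 19/8 ≈ 2.375, so f = (1/2)^(19/8) ≈ 0.192776.
Cmin,ss = (D/Vd)·f/(1−f), so D = Cmin,ss·Vd·(1−f)/f.
D = 15 × 180 × (1−f)/f ≈ 15 × 180 × 4.18737 ≈ 11305.90 mg.

11306 mg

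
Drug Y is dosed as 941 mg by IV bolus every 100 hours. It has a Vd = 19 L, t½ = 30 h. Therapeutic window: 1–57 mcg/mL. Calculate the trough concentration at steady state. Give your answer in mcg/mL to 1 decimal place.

5.5 mcg/mL

Over one 100-h interval, 100/30 ≈ 3.3333 half-lives elapse, leaving f ≈ 0.0992 of each dose.
Each bolus raises the concentration by D/Vd = 941/19 ≈ 49.526 mcg/mL.
Steady-state trough Cmin,ss = C₀·f/(1−f) ≈ 49.526 × 0.0992/0.9008 ≈ 5.454 mcg/mL.
Trough 5.5 mcg/mL vs MEC 1 mcg/mL: adequate.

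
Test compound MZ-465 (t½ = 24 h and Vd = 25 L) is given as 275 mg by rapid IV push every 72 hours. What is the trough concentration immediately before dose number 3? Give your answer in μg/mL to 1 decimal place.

1.5 μg/mL

f = (1/2)^(τ/t½) = (1/2)^(72/24) ≈ 0.1250.
C₀ = D/Vd = 275/25 ≈ 11.000 μg/mL.
Before the 3rd dose, 2 doses have been given. Superposition: Cmin = C₀·(f + f²).
≈ 11.000 × (0.1250 + 0.0156) ≈ 11.000 × 0.1406 ≈ 1.547 μg/mL.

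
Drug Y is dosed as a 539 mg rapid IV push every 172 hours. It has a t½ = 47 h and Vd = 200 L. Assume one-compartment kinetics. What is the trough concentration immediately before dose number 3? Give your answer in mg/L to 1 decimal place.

0.2 mg/L

f = (1/2)^(τ/t½) = (1/2)^(172/47) ≈ 0.0791.
C₀ = D/Vd = 539/200 ≈ 2.695 mg/L.
Before the 3rd dose, 2 doses have been given. Superposition: Cmin = C₀·(f + f²).
≈ 2.695 × (0.0791 + 0.0063) ≈ 2.695 × 0.0854 ≈ 0.230 mg/L.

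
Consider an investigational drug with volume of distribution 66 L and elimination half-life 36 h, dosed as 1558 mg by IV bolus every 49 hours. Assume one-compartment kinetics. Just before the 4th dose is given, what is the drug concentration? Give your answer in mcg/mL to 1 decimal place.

f = (1/2)^(τ/t½) = (1/2)^(49/36) ≈ 0.3893.
C₀ = D/Vd = 1558/66 ≈ 23.606 mcg/mL.
Before the 4th dose, 3 doses have been given. Superposition: Cmin = C₀·(f + f² + … + f^3).
≈ 23.606 × (0.3893 + 0.1516 + 0.0590) ≈ 23.606 × 0.5999 ≈ 14.161 mcg/mL.

14.2 mcg/mL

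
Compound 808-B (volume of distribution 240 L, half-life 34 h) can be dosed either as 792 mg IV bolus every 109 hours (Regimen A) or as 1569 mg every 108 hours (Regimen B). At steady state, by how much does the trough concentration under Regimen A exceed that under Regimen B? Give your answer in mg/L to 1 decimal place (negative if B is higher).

Regimen A: f = (1/2)^(109/34) ≈ 0.1084; Cmin,ss = (792/240)·f/(1−f) ≈ 0.401 mg/L.
Regimen B: f = (1/2)^(108/34) ≈ 0.1106; Cmin,ss = (1569/240)·f/(1−f) ≈ 0.813 mg/L.
Difference ≈ 0.401 − 0.813 ≈ -0.412 mg/L.

-0.4 mg/L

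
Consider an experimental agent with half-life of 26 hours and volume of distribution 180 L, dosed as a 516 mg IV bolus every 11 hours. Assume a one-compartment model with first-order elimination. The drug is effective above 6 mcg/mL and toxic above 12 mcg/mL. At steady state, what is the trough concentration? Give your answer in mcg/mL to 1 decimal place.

Over one 11-h interval, 11/26 ≈ 0.42308 half-lives elapse, leaving f ≈ 0.7458 of each dose.
Accumulation ratio R = 1/(1 − f) ≈ 1/0.2542 ≈ 3.9339.
Single-dose peak C₀ = D/Vd = 516/180 ≈ 2.867 mcg/mL.
Steady-state peak Cmax,ss = C₀·R ≈ 2.867 × 3.9339 ≈ 11.278 mcg/mL.
One interval later, Cmin,ss = Cmax,ss·e^(−kτ) ≈ 11.278 × 0.7458 ≈ 8.411 mcg/mL.
Trough 8.4 mcg/mL vs MEC 6 mcg/mL: adequate.

8.4 mcg/mL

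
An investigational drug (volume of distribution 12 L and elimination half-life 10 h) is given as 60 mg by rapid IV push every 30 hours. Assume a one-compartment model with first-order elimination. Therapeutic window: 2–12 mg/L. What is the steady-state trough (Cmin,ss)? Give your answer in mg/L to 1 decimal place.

0.7 mg/L

τ = 30 h = 3 half-lives, so f = (1/2)^3 = 0.125.
At steady state, R = 1/(1 − 0.125) = 8/7.
Single-dose peak C₀ = D/Vd = 60/12 = 5 mg/L.
Steady-state peak Cmax,ss = C₀·R = 5 × 8/7 ≈ 5.714 mg/L.
Steady-state trough Cmin,ss = Cmax,ss·f ≈ 5.714 × 0.125 ≈ 0.714 mg/L.
Trough 0.7 mg/L vs MEC 2 mg/L: subtherapeutic.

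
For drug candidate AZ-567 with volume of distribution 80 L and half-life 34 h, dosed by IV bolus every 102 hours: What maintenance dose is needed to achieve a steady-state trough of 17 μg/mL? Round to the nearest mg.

τ/t½ = 102/34 ≈ 3, so f = (1/2)^(102/34) ≈ 0.125000.
Cmin,ss = (D/Vd)·f/(1−f), so D = Cmin,ss·Vd·(1−f)/f.
D = 17 × 80 × (1−f)/f ≈ 17 × 80 × 7.00000 ≈ 9520.00 mg.

9520 mg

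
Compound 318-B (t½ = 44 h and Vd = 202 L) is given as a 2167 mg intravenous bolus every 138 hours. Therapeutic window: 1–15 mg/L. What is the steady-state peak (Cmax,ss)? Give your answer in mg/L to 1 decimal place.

τ/t½ = 138/44 ≈ 3.1364, so fraction remaining f = (1/2)^(138/44) ≈ 0.1137.
At steady state, accumulation factor R = 1/(1 − e^(−kτ)) ≈ 1.1283.
Each bolus raises the concentration by D/Vd = 2167/202 ≈ 10.728 mg/L.
Cmax,ss = C₀/(1 − f) ≈ 10.728/0.8863 ≈ 12.104 mg/L.
Peak 12.1 mg/L vs MTC 15 mg/L: below toxic threshold.

12.1 mg/L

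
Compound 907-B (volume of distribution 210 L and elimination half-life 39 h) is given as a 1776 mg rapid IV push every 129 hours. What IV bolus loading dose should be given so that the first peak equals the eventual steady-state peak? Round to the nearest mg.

f = (1/2)^(129/39) ≈ 0.100992; accumulation ratio R = 1/(1−f) ≈ 1.11234.
Loading dose to hit Cmax,ss on first dose: D_load = D_maint·R ≈ 1776 × 1.11234 ≈ 1975.52 mg.

1976 mg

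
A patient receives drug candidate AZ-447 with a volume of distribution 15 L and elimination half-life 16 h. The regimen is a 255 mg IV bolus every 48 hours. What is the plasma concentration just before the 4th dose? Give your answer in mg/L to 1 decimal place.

f = (1/2)^(τ/t½) = (1/2)^(48/16) ≈ 0.1250.
C₀ = D/Vd = 255/15 ≈ 17.000 mg/L.
Before the 4th dose, 3 doses have been given. Superposition: Cmin = C₀·(f + f² + … + f^3).
≈ 17.000 × (0.1250 + 0.0156 + 0.0020) ≈ 17.000 × 0.1426 ≈ 2.424 mg/L.

2.4 mg/L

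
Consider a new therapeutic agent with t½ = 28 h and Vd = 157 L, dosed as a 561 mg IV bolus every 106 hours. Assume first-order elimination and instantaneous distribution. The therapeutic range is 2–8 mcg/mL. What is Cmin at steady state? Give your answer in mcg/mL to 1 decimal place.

0.3 mcg/mL

Over one 106-h interval, 106/28 ≈ 3.7857 half-lives elapse, leaving f ≈ 0.0725 of each dose.
Accumulation ratio R = 1/(1 − f) ≈ 1/0.9275 ≈ 1.0782.
Each bolus raises the concentration by D/Vd = 561/157 ≈ 3.573 mcg/mL.
Cmax,ss = C₀/(1 − f) ≈ 3.573/0.9275 ≈ 3.852 mcg/mL.
Steady-state trough Cmin,ss = Cmax,ss·f ≈ 3.852 × 0.0725 ≈ 0.279 mcg/mL.
Trough 0.3 mcg/mL vs MEC 2 mcg/mL: subtherapeutic.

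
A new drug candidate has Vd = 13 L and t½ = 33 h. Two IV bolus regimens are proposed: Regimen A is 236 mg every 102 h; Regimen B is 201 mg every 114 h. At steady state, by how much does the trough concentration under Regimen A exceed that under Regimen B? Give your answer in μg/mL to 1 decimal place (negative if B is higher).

0.9 μg/mL

Regimen A: f = (1/2)^(102/33) ≈ 0.1174; Cmin,ss = (236/13)·f/(1−f) ≈ 2.415 μg/mL.
Regimen B: f = (1/2)^(114/33) ≈ 0.0912; Cmin,ss = (201/13)·f/(1−f) ≈ 1.552 μg/mL.
Difference ≈ 2.415 − 1.552 ≈ 0.863 μg/mL.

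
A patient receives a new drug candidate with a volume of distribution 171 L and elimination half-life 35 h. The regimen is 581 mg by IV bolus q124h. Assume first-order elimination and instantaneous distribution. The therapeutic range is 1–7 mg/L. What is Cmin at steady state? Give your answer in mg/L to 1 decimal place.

Over one 124-h interval, 124/35 ≈ 3.5429 half-lives elapse, leaving f ≈ 0.0858 of each dose.
At steady state, accumulation factor R = 1/(1 − e^(−kτ)) ≈ 1.0939.
Each bolus raises the concentration by D/Vd = 581/171 ≈ 3.398 mg/L.
Steady-state peak Cmax,ss = C₀·R ≈ 3.398 × 1.0939 ≈ 3.717 mg/L.
Steady-state trough Cmin,ss = Cmax,ss·f ≈ 3.717 × 0.0858 ≈ 0.319 mg/L.
Trough 0.3 mg/L vs MEC 1 mg/L: subtherapeutic.

0.3 mg/L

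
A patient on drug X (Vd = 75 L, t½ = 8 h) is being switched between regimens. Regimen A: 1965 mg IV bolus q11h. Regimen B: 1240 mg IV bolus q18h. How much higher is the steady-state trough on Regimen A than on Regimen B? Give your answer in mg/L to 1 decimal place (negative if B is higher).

Regimen A: f = (1/2)^(11/8) ≈ 0.3856; Cmin,ss = (1965/75)·f/(1−f) ≈ 16.443 mg/L.
Regimen B: f = (1/2)^(18/8) ≈ 0.2102; Cmin,ss = (1240/75)·f/(1−f) ≈ 4.400 mg/L.
Difference ≈ 16.443 − 4.400 ≈ 12.043 mg/L.

12.0 mg/L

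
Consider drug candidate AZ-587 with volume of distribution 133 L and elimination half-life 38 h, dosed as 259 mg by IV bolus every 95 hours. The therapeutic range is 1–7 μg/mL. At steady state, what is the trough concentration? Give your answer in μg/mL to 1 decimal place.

τ/t½ = 95/38 ≈ 2.5, so fraction remaining f = (1/2)^(95/38) ≈ 0.1768.
Single-dose peak C₀ = D/Vd = 259/133 ≈ 1.947 μg/mL.
Steady-state trough Cmin,ss = C₀·f/(1−f) ≈ 1.947 × 0.1768/0.8232 ≈ 0.418 μg/mL.
Trough 0.4 μg/mL vs MEC 1 μg/mL: subtherapeutic.

0.4 μg/mL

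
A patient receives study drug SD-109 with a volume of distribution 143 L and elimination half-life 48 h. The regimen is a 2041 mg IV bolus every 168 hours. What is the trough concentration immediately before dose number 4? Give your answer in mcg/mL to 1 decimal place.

f = (1/2)^(τ/t½) = (1/2)^(168/48) ≈ 0.0884.
C₀ = D/Vd = 2041/143 ≈ 14.273 mcg/mL.
Before the 4th dose, 3 doses have been given. Superposition: Cmin = C₀·(f + f² + … + f^3).
≈ 14.273 × (0.0884 + 0.0078 + 0.0007) ≈ 14.273 × 0.0969 ≈ 1.383 mcg/mL.

1.4 mcg/mL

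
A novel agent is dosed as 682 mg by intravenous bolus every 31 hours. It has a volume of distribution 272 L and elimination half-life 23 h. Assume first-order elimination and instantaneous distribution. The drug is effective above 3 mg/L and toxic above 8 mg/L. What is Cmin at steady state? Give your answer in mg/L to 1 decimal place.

1.6 mg/L

Over one 31-h interval, 31/23 ≈ 1.3478 half-lives elapse, leaving f ≈ 0.3929 of each dose.
Single-dose peak C₀ = D/Vd = 682/272 ≈ 2.507 mg/L.
Steady-state trough Cmin,ss = C₀·f/(1−f) ≈ 2.507 × 0.3929/0.6071 ≈ 1.622 mg/L.
Trough 1.6 mg/L vs MEC 3 mg/L: subtherapeutic.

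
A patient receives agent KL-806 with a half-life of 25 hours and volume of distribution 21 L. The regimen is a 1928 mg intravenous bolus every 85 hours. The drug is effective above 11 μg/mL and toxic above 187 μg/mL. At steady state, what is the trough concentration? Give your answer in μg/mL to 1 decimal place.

k = ln2/t½ = ln2/25 ≈ 0.027726 h⁻¹; fraction remaining f = e^(−kτ) = e^(−0.027726×85) ≈ 0.0947.
Each bolus raises the concentration by D/Vd = 1928/21 ≈ 91.810 μg/mL.
Steady-state trough Cmin,ss = C₀·f/(1−f) ≈ 91.810 × 0.0947/0.9053 ≈ 9.604 μg/mL.
Trough 9.6 μg/mL vs MEC 11 μg/mL: subtherapeutic.

9.6 μg/mL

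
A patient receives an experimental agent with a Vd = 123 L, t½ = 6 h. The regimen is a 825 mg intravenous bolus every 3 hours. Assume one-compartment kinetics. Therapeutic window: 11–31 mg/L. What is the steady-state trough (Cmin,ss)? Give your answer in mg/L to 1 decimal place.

k = ln2/t½ = ln2/6 ≈ 0.115525 h⁻¹; fraction remaining f = e^(−kτ) = e^(−0.115525×3) ≈ 0.7071.
At steady state, accumulation factor R = 1/(1 − e^(−kτ)) ≈ 3.4141.
Single-dose peak C₀ = D/Vd = 825/123 ≈ 6.707 mg/L.
Steady-state peak Cmax,ss = C₀·R ≈ 6.707 × 3.4141 ≈ 22.898 mg/L.
One interval later, Cmin,ss = Cmax,ss·e^(−kτ) ≈ 22.898 × 0.7071 ≈ 16.191 mg/L.
Trough 16.2 mg/L vs MEC 11 mg/L: adequate.

16.2 mg/L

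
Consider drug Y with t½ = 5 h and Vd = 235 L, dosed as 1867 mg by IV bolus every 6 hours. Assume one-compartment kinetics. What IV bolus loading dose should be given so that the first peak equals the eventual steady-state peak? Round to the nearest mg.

f = (1/2)^(6/5) ≈ 0.435275; accumulation ratio R = 1/(1−f) ≈ 1.77077.
Loading dose to hit Cmax,ss on first dose: D_load = D_maint·R ≈ 1867 × 1.77077 ≈ 3306.03 mg.

3306 mg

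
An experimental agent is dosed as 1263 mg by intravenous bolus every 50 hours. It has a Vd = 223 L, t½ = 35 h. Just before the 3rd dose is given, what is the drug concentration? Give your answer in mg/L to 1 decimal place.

f = (1/2)^(τ/t½) = (1/2)^(50/35) ≈ 0.3715.
C₀ = D/Vd = 1263/223 ≈ 5.664 mg/L.
Before the 3rd dose, 2 doses have been given. Superposition: Cmin = C₀·(f + f²).
≈ 5.664 × (0.3715 + 0.1380) ≈ 5.664 × 0.5095 ≈ 2.886 mg/L.

2.9 mg/L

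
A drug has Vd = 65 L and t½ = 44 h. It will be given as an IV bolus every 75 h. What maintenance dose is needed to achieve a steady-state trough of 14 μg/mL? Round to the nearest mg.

τ/t½ = 75/44 ≈ 1.7045, so f = (1/2)^(75/44) ≈ 0.306818.
Cmin,ss = (D/Vd)·f/(1−f), so D = Cmin,ss·Vd·(1−f)/f.
D = 14 × 65 × (1−f)/f ≈ 14 × 65 × 2.25926 ≈ 2055.93 mg.

2056 mg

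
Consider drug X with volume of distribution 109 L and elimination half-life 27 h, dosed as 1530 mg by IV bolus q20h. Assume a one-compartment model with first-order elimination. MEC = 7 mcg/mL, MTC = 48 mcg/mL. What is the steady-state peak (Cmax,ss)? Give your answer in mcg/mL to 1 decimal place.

k = ln2/t½ = ln2/27 ≈ 0.025672 h⁻¹; fraction remaining f = e^(−kτ) = e^(−0.025672×20) ≈ 0.5984.
Accumulation ratio R = 1/(1 − f) ≈ 1/0.4016 ≈ 2.4900.
Single-dose peak C₀ = D/Vd = 1530/109 ≈ 14.037 mcg/mL.
Cmax,ss = C₀/(1 − f) ≈ 14.037/0.4016 ≈ 34.953 mcg/mL.
Peak 35.0 mcg/mL vs MTC 48 mcg/mL: below toxic threshold.

35.0 mcg/mL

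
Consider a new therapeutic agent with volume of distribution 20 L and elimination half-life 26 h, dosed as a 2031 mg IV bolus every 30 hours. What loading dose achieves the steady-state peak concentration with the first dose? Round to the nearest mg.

f = (1/2)^(30/26) ≈ 0.449425; accumulation ratio R = 1/(1−f) ≈ 1.81628.
Loading dose to hit Cmax,ss on first dose: D_load = D_maint·R ≈ 2031 × 1.81628 ≈ 3688.86 mg.

3689 mg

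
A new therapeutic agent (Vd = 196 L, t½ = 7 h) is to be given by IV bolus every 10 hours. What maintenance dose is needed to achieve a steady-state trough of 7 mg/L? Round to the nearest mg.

τ/t½ = 10/7 ≈ 1.4286, so f = (1/2)^(10/7) ≈ 0.371499.
Cmin,ss = (D/Vd)·f/(1−f), so D = Cmin,ss·Vd·(1−f)/f.
D = 7 × 196 × (1−f)/f ≈ 7 × 196 × 1.69180 ≈ 2321.15 mg.

2321 mg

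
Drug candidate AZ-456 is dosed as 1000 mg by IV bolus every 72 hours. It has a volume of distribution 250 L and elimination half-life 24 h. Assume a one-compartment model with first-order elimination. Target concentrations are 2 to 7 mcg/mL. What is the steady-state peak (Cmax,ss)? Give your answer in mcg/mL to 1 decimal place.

4.6 mcg/mL

τ = 72 h = 3 half-lives, so f = (1/2)^3 = 0.125.
Accumulation ratio R = 1/(1 − f) = 1/0.875 = 8/7.
Single-dose peak C₀ = D/Vd = 1000/250 = 4 mcg/mL.
Steady-state peak Cmax,ss = C₀·R = 4 × 8/7 ≈ 4.571 mcg/mL.
Peak 4.6 mcg/mL vs MTC 7 mcg/mL: below toxic threshold.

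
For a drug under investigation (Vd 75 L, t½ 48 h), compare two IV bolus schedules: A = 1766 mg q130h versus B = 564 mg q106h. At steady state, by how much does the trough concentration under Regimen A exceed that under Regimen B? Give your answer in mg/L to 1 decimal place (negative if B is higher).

2.2 mg/L

Regimen A: f = (1/2)^(130/48) ≈ 0.1530; Cmin,ss = (1766/75)·f/(1−f) ≈ 4.253 mg/L.
Regimen B: f = (1/2)^(106/48) ≈ 0.2164; Cmin,ss = (564/75)·f/(1−f) ≈ 2.077 mg/L.
Difference ≈ 4.253 − 2.077 ≈ 2.176 mg/L.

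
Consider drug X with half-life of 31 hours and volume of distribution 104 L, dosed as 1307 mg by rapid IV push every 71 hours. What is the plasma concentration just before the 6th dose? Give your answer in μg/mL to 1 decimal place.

f = (1/2)^(τ/t½) = (1/2)^(71/31) ≈ 0.2044.
C₀ = D/Vd = 1307/104 ≈ 12.567 μg/mL.
Before the 6th dose, 5 doses have been given. Superposition: Cmin = C₀·(f + f² + … + f^5).
≈ 12.567 × (0.2044 + 0.0418 + 0.0085 + 0.0017 + 0.0004) ≈ 12.567 × 0.2568 ≈ 3.227 μg/mL.

3.2 μg/mL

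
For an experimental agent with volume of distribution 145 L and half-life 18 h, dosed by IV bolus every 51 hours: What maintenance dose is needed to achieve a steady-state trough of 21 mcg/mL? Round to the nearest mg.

18657 mg

τ/t½ = 51/18 ≈ 2.8333, so f = (1/2)^(51/18) ≈ 0.140308.
Cmin,ss = (D/Vd)·f/(1−f), so D = Cmin,ss·Vd·(1−f)/f.
D = 21 × 145 × (1−f)/f ≈ 21 × 145 × 6.12718 ≈ 18657.26 mg.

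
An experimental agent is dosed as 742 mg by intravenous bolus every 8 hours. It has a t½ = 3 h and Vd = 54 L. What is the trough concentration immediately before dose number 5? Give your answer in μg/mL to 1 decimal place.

2.6 μg/mL

f = (1/2)^(τ/t½) = (1/2)^(8/3) ≈ 0.1575.
C₀ = D/Vd = 742/54 ≈ 13.741 μg/mL.
Before the 5th dose, 4 doses have been given. Superposition: Cmin = C₀·(f + f² + … + f^4).
≈ 13.741 × (0.1575 + 0.0248 + 0.0039 + 0.0006) ≈ 13.741 × 0.1868 ≈ 2.567 μg/mL.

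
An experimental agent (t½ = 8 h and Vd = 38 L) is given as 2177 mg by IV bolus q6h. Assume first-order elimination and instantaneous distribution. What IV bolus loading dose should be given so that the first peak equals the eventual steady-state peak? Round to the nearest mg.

5370 mg

f = (1/2)^(6/8) ≈ 0.594604; accumulation ratio R = 1/(1−f) ≈ 2.46672.
Loading dose to hit Cmax,ss on first dose: D_load = D_maint·R ≈ 2177 × 2.46672 ≈ 5370.05 mg.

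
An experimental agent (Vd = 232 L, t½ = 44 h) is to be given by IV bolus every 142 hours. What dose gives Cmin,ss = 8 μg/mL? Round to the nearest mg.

τ/t½ = 142/44 ≈ 3.2273, so f = (1/2)^(142/44) ≈ 0.106781.
Cmin,ss = (D/Vd)·f/(1−f), so D = Cmin,ss·Vd·(1−f)/f.
D = 8 × 232 × (1−f)/f ≈ 8 × 232 × 8.36496 ≈ 15525.37 mg.

15525 mg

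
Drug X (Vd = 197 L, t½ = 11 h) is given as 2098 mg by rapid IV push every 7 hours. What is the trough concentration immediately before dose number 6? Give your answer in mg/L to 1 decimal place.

f = (1/2)^(τ/t½) = (1/2)^(7/11) ≈ 0.6433.
C₀ = D/Vd = 2098/197 ≈ 10.650 mg/L.
Before the 6th dose, 5 doses have been given. Superposition: Cmin = C₀·(f + f² + … + f^5).
≈ 10.650 × (0.6433 + 0.4138 + 0.2662 + 0.1713 + 0.1102) ≈ 10.650 × 1.6048 ≈ 17.091 mg/L.

17.1 mg/L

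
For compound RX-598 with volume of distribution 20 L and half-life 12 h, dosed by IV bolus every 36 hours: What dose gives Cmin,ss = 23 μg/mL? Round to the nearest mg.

3220 mg

τ/t½ = 36/12 ≈ 3, so f = (1/2)^(36/12) ≈ 0.125000.
Cmin,ss = (D/Vd)·f/(1−f), so D = Cmin,ss·Vd·(1−f)/f.
D = 23 × 20 × (1−f)/f ≈ 23 × 20 × 7.00000 ≈ 3220.00 mg.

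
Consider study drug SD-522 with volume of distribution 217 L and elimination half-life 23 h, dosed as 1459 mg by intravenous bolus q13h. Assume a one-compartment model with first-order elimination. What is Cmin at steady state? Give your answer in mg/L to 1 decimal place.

14.0 mg/L

k = ln2/t½ = ln2/23 ≈ 0.030137 h⁻¹; fraction remaining f = e^(−kτ) = e^(−0.030137×13) ≈ 0.6759.
Each bolus raises the concentration by D/Vd = 1459/217 ≈ 6.724 mg/L.
Steady-state trough Cmin,ss = C₀·f/(1−f) ≈ 6.724 × 0.6759/0.3241 ≈ 14.023 mg/L.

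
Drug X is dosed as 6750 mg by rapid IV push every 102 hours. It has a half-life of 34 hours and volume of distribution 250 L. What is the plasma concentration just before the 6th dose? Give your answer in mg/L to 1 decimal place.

f = (1/2)^(τ/t½) = (1/2)^(102/34) ≈ 0.1250.
C₀ = D/Vd = 6750/250 ≈ 27.000 mg/L.
Before the 6th dose, 5 doses have been given. Superposition: Cmin = C₀·(f + f² + … + f^5).
≈ 27.000 × (0.1250 + 0.0156 + 0.0020 + 0.0002 + 0.0000) ≈ 27.000 × 0.1428 ≈ 3.856 mg/L.

3.9 mg/L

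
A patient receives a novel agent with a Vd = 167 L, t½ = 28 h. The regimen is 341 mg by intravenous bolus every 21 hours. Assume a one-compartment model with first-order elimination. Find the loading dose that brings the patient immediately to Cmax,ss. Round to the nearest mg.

f = (1/2)^(21/28) ≈ 0.594604; accumulation ratio R = 1/(1−f) ≈ 2.46672.
Loading dose to hit Cmax,ss on first dose: D_load = D_maint·R ≈ 341 × 2.46672 ≈ 841.15 mg.

841 mg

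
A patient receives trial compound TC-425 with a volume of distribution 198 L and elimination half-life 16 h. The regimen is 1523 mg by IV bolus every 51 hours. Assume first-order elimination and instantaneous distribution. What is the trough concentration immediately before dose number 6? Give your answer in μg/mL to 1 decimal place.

0.9 μg/mL

f = (1/2)^(τ/t½) = (1/2)^(51/16) ≈ 0.1098.
C₀ = D/Vd = 1523/198 ≈ 7.692 μg/mL.
Before the 6th dose, 5 doses have been given. Superposition: Cmin = C₀·(f + f² + … + f^5).
≈ 7.692 × (0.1098 + 0.0121 + 0.0013 + 0.0001 + 0.0000) ≈ 7.692 × 0.1233 ≈ 0.948 μg/mL.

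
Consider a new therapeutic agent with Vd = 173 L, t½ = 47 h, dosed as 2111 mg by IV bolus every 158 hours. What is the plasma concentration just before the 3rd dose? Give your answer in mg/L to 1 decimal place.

1.3 mg/L

f = (1/2)^(τ/t½) = (1/2)^(158/47) ≈ 0.0973.
C₀ = D/Vd = 2111/173 ≈ 12.202 mg/L.
Before the 3rd dose, 2 doses have been given. Superposition: Cmin = C₀·(f + f²).
≈ 12.202 × (0.0973 + 0.0095) ≈ 12.202 × 0.1068 ≈ 1.303 mg/L.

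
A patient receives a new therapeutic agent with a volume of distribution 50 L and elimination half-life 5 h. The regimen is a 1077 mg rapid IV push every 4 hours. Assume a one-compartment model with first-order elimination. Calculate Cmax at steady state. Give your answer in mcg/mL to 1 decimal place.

τ/t½ = 4/5 ≈ 0.8, so fraction remaining f = (1/2)^(4/5) ≈ 0.5743.
At steady state, accumulation factor R = 1/(1 − e^(−kτ)) ≈ 2.3491.
Single-dose peak C₀ = D/Vd = 1077/50 ≈ 21.540 mcg/mL.
Steady-state peak Cmax,ss = C₀·R ≈ 21.540 × 2.3491 ≈ 50.600 mcg/mL.

50.6 mcg/mL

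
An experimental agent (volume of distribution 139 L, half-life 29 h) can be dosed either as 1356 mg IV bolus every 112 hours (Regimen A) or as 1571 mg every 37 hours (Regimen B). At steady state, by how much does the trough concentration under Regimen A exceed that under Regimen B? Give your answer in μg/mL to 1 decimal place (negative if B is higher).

-7.2 μg/mL

Regimen A: f = (1/2)^(112/29) ≈ 0.0688; Cmin,ss = (1356/139)·f/(1−f) ≈ 0.721 μg/mL.
Regimen B: f = (1/2)^(37/29) ≈ 0.4130; Cmin,ss = (1571/139)·f/(1−f) ≈ 7.952 μg/mL.
Difference ≈ 0.721 − 7.952 ≈ -7.231 μg/mL.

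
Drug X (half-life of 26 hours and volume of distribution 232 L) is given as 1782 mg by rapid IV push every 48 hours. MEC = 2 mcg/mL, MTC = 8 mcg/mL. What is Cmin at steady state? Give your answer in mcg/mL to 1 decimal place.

τ/t½ = 48/26 ≈ 1.8462, so fraction remaining f = (1/2)^(48/26) ≈ 0.2781.
Accumulation ratio R = 1/(1 − f) ≈ 1/0.7219 ≈ 1.3852.
Each bolus raises the concentration by D/Vd = 1782/232 ≈ 7.681 mcg/mL.
Cmax,ss = C₀/(1 − f) ≈ 7.681/0.7219 ≈ 10.640 mcg/mL.
One interval later, Cmin,ss = Cmax,ss·e^(−kτ) ≈ 10.640 × 0.2781 ≈ 2.959 mcg/mL.
Trough 3.0 mcg/mL vs MEC 2 mcg/mL: adequate.

3.0 mcg/mL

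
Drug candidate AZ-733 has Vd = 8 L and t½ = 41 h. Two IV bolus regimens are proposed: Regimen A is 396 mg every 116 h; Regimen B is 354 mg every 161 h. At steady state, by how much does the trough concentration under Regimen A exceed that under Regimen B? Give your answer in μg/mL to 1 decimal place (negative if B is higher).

Regimen A: f = (1/2)^(116/41) ≈ 0.1407; Cmin,ss = (396/8)·f/(1−f) ≈ 8.105 μg/mL.
Regimen B: f = (1/2)^(161/41) ≈ 0.0658; Cmin,ss = (354/8)·f/(1−f) ≈ 3.117 μg/mL.
Difference ≈ 8.105 − 3.117 ≈ 4.988 μg/mL.

5.0 μg/mL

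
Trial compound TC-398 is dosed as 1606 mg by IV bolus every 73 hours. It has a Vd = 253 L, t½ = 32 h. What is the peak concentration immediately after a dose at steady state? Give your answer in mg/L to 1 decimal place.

8.0 mg/L

k = ln2/t½ = ln2/32 ≈ 0.021661 h⁻¹; fraction remaining f = e^(−kτ) = e^(−0.021661×73) ≈ 0.2057.
Accumulation ratio R = 1/(1 − f) ≈ 1/0.7943 ≈ 1.2590.
Each bolus raises the concentration by D/Vd = 1606/253 ≈ 6.348 mg/L.
Steady-state peak Cmax,ss = C₀·R ≈ 6.348 × 1.2590 ≈ 7.992 mg/L.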